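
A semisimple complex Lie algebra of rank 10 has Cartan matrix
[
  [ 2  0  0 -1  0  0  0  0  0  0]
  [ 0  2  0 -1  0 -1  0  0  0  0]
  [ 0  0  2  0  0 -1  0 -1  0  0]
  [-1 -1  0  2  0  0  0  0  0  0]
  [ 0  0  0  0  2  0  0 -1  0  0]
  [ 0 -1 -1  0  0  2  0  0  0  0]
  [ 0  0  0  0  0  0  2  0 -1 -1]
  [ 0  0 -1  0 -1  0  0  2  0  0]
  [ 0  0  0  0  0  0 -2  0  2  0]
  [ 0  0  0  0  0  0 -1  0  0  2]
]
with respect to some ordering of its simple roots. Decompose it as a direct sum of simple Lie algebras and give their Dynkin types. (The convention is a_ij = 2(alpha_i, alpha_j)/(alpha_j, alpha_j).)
A_7 ⊕ C_3

The diagram associated to this matrix has two connected components: the simple roots {alpha_1, alpha_2, alpha_3, alpha_4, alpha_5, alpha_6, alpha_8} form a chain of 7 nodes with single edges (A_7), and {alpha_7, alpha_9, alpha_10} form a chain of 3 nodes with a double edge at one end; the terminal node there is the unique long simple root (C_3). A semisimple Lie algebra decomposes uniquely as the direct sum of simple ideals, one per connected component of its Dynkin diagram, so g ≅ A_7 ⊕ C_3 (dimension 63 + 21 = 84).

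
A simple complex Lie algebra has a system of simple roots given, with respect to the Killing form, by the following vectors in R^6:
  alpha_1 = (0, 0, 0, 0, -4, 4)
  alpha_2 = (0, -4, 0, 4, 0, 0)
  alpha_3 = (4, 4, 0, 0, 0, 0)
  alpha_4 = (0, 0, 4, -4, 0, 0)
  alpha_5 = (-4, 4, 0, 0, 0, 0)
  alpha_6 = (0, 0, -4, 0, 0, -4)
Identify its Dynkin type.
type D_6

Compute the Cartan integers a_ij = 2(alpha_i, alpha_j)/(alpha_j, alpha_j); the resulting 6x6 Cartan matrix is
[[2, 0, 0, 0, 0, -1], [0, 2, -1, -1, -1, 0], [0, -1, 2, 0, 0, 0], [0, -1, 0, 2, 0, -1], [0, -1, 0, 0, 2, 0], [-1, 0, 0, -1, 0, 2]].
All simple roots have the same length, so the diagram is simply laced. The associated Dynkin diagram is a chain of 4 nodes with a fork of two nodes at one end (D_6), so the type is D_6 (the algebra so(12)).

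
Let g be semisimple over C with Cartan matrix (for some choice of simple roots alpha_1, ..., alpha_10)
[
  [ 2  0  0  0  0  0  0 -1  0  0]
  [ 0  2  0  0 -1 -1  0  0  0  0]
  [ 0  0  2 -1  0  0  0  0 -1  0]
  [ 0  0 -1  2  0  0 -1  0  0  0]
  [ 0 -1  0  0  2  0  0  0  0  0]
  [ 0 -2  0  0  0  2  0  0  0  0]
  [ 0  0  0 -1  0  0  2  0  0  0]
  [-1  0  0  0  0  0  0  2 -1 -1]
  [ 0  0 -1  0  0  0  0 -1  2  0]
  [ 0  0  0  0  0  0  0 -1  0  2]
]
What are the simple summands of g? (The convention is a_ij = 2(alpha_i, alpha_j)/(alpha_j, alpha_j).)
type C_3 ⊕ type D_7

The diagram associated to this matrix has two connected components: the simple roots {alpha_2, alpha_5, alpha_6} form a chain of 3 nodes with a double edge at one end; the terminal node there is the unique long simple root (C_3), and {alpha_1, alpha_3, alpha_4, alpha_7, alpha_8, alpha_9, alpha_10} form a chain of 5 nodes with a fork of two nodes at one end (D_7). A semisimple Lie algebra decomposes uniquely as the direct sum of simple ideals, one per connected component of its Dynkin diagram, so g ≅ C_3 ⊕ D_7 (dimension 21 + 91 = 112).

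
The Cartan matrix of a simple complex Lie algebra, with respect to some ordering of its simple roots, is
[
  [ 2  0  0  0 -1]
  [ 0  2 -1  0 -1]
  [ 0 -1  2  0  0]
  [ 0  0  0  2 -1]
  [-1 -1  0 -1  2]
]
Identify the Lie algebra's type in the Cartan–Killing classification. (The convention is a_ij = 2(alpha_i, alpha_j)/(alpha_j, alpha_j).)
The matrix has rank 5 with 2's on the diagonal. Reading the off-diagonal entries as Dynkin edges (a single edge where a_ij = a_ji = -1; a double or triple edge where a_ij * a_ji = 2 or 3), the diagram is a chain of 3 nodes with a fork of two nodes at one end (D_5). One simple-root ordering that puts it in standard form is (alpha_3, alpha_2, alpha_5, alpha_1, alpha_4). So the algebra is type D_5, i.e. so(10).

type D_5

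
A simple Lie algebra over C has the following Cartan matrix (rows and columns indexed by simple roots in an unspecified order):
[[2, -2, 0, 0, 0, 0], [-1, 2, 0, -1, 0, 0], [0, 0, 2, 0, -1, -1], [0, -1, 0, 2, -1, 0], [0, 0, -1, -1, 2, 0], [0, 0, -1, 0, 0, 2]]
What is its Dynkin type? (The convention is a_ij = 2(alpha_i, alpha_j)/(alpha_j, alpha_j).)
type C_6

The matrix has rank 6 with 2's on the diagonal. Reading the off-diagonal entries as Dynkin edges (a single edge where a_ij = a_ji = -1; a double or triple edge where a_ij * a_ji = 2 or 3), the diagram is a chain of 6 nodes with a double edge at one end; the terminal node there is the unique long simple root (C_6). One simple-root ordering that puts it in standard form is (alpha_6, alpha_3, alpha_5, alpha_4, alpha_2, alpha_1). So the algebra is type C_6, i.e. sp(12).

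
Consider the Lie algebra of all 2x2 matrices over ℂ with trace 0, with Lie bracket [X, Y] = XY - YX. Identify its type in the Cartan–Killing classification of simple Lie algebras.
This is sl(2), which has dimension 2^2 - 1 = 3 and rank 2 - 1 = 1 (a Cartan subalgebra is the diagonal traceless matrices). In the classification of classical Lie algebras, the special linear algebra sl(n+1) has type A_n; here n = 1, so the Dynkin diagram is a chain of 1 nodes with single edges (A_1). Hence the type is A_1.

A_1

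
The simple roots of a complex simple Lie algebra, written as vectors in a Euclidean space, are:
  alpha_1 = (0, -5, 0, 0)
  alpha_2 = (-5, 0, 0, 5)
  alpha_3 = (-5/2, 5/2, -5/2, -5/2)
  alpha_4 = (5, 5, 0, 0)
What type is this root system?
Compute the Cartan integers a_ij = 2(alpha_i, alpha_j)/(alpha_j, alpha_j); the resulting 4x4 Cartan matrix is
[[2, 0, -1, -1], [0, 2, 0, -1], [-1, 0, 2, 0], [-2, -1, 0, 2]].
The roots have two lengths (squared-length ratio 2:1); the short ones are alpha_{1,3}. The associated Dynkin diagram is a chain of 4 nodes with a double edge between the middle two (F_4), so the type is F_4.

F4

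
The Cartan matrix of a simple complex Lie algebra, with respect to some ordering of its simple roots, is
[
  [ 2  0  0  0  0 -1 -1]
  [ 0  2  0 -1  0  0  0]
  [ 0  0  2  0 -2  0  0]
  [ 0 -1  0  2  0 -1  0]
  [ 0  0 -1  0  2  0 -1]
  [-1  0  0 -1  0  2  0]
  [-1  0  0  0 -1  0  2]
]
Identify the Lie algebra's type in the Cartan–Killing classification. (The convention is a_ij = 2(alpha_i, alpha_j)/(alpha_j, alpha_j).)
The matrix has rank 7 with 2's on the diagonal. Reading the off-diagonal entries as Dynkin edges (a single edge where a_ij = a_ji = -1; a double or triple edge where a_ij * a_ji = 2 or 3), the diagram is a chain of 7 nodes with a double edge at one end; the terminal node there is the unique long simple root (C_7). One simple-root ordering that puts it in standard form is (alpha_2, alpha_4, alpha_6, alpha_1, alpha_7, alpha_5, alpha_3). So the algebra is type C_7, i.e. sp(14).

type C_7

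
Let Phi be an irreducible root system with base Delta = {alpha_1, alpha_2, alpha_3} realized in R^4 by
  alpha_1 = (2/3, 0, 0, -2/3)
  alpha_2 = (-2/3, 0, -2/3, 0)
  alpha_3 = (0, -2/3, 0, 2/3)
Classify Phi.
A_3

Compute the Cartan integers a_ij = 2(alpha_i, alpha_j)/(alpha_j, alpha_j); the resulting 3x3 Cartan matrix is
[[2, -1, -1], [-1, 2, 0], [-1, 0, 2]].
All simple roots have the same length, so the diagram is simply laced. The associated Dynkin diagram is a chain of 3 nodes with single edges (A_3), so the type is A_3 (the algebra sl(4)).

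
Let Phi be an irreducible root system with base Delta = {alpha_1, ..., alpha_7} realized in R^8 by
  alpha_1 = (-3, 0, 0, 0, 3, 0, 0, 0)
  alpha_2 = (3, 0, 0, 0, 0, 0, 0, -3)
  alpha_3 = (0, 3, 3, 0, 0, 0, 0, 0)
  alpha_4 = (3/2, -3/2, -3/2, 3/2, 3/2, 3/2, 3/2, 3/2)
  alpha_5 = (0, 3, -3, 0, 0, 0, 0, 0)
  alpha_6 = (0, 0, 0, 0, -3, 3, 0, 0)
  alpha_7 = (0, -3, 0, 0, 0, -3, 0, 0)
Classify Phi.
E_7

Compute the Cartan integers a_ij = 2(alpha_i, alpha_j)/(alpha_j, alpha_j); the resulting 7x7 Cartan matrix is
[[2, -1, 0, 0, 0, -1, 0], [-1, 2, 0, 0, 0, 0, 0], [0, 0, 2, -1, 0, 0, -1], [0, 0, -1, 2, 0, 0, 0], [0, 0, 0, 0, 2, 0, -1], [-1, 0, 0, 0, 0, 2, -1], [0, 0, -1, 0, -1, -1, 2]].
All simple roots have the same length, so the diagram is simply laced. The associated Dynkin diagram is a chain of 6 nodes with one extra node attached to the third node from one end (E_7), so the type is E_7.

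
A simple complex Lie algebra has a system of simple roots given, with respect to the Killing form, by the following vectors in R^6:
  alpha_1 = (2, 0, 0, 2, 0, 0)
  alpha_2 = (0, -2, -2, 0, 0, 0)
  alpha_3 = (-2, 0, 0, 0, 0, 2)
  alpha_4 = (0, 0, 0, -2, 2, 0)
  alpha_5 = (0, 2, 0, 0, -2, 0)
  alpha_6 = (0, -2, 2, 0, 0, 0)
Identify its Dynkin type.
D_6

Compute the Cartan integers a_ij = 2(alpha_i, alpha_j)/(alpha_j, alpha_j); the resulting 6x6 Cartan matrix is
[[2, 0, -1, -1, 0, 0], [0, 2, 0, 0, -1, 0], [-1, 0, 2, 0, 0, 0], [-1, 0, 0, 2, -1, 0], [0, -1, 0, -1, 2, -1], [0, 0, 0, 0, -1, 2]].
All simple roots have the same length, so the diagram is simply laced. The associated Dynkin diagram is a chain of 4 nodes with a fork of two nodes at one end (D_6), so the type is D_6 (the algebra so(12)).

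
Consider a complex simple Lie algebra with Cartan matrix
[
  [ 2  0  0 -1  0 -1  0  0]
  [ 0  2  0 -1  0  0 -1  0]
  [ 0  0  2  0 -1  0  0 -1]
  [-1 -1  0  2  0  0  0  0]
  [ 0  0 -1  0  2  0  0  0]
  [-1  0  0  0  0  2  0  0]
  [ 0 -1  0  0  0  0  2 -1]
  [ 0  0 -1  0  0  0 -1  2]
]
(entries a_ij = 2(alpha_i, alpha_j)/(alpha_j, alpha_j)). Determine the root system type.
A8

The matrix has rank 8 with 2's on the diagonal. Reading the off-diagonal entries as Dynkin edges (a single edge where a_ij = a_ji = -1; a double or triple edge where a_ij * a_ji = 2 or 3), the diagram is a chain of 8 nodes with single edges (A_8). One simple-root ordering that puts it in standard form is (alpha_5, alpha_3, alpha_8, alpha_7, alpha_2, alpha_4, alpha_1, alpha_6). So the algebra is type A_8, i.e. sl(9).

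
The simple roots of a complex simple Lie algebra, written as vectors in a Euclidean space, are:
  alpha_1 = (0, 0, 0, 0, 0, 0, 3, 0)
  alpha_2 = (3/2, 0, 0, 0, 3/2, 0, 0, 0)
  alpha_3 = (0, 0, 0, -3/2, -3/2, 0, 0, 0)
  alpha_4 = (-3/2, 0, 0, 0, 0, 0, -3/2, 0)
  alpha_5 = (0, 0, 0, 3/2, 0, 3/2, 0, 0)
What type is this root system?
C_5

Compute the Cartan integers a_ij = 2(alpha_i, alpha_j)/(alpha_j, alpha_j); the resulting 5x5 Cartan matrix is
[[2, 0, 0, -2, 0], [0, 2, -1, -1, 0], [0, -1, 2, 0, -1], [-1, -1, 0, 2, 0], [0, 0, -1, 0, 2]].
The roots have two lengths (squared-length ratio 2:1); the short ones are alpha_{2,3,4,5}. The associated Dynkin diagram is a chain of 5 nodes with a double edge at one end; the terminal node there is the unique long simple root (C_5), so the type is C_5 (the algebra sp(10)).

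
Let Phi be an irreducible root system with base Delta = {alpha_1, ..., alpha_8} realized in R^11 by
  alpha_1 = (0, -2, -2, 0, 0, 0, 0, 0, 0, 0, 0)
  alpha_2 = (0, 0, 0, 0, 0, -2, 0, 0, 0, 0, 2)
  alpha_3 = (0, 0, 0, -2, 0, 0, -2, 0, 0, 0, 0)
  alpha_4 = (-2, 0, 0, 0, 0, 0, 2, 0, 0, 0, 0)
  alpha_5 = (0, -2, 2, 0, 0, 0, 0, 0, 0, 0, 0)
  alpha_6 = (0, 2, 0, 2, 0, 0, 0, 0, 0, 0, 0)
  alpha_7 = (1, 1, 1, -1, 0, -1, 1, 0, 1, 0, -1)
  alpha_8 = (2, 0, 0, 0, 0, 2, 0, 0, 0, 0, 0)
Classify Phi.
Compute the Cartan integers a_ij = 2(alpha_i, alpha_j)/(alpha_j, alpha_j); the resulting 8x8 Cartan matrix is
[[2, 0, 0, 0, 0, -1, -1, 0], [0, 2, 0, 0, 0, 0, 0, -1], [0, 0, 2, -1, 0, -1, 0, 0], [0, 0, -1, 2, 0, 0, 0, -1], [0, 0, 0, 0, 2, -1, 0, 0], [-1, 0, -1, 0, -1, 2, 0, 0], [-1, 0, 0, 0, 0, 0, 2, 0], [0, -1, 0, -1, 0, 0, 0, 2]].
All simple roots have the same length, so the diagram is simply laced. The associated Dynkin diagram is a chain of 7 nodes with one extra node attached to the third node from one end (E_8), so the type is E_8.

type E_8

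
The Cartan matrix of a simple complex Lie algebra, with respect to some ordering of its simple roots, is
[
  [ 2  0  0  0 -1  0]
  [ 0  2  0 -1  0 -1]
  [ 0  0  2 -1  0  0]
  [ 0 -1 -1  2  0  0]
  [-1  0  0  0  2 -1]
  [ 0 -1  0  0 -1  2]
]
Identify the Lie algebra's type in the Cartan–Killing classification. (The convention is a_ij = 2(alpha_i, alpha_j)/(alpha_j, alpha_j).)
A_6 (sl(7))

The matrix has rank 6 with 2's on the diagonal. Reading the off-diagonal entries as Dynkin edges (a single edge where a_ij = a_ji = -1; a double or triple edge where a_ij * a_ji = 2 or 3), the diagram is a chain of 6 nodes with single edges (A_6). One simple-root ordering that puts it in standard form is (alpha_3, alpha_4, alpha_2, alpha_6, alpha_5, alpha_1). So the algebra is type A_6, i.e. sl(7).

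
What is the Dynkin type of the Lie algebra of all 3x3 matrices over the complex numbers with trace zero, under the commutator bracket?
This is sl(3), which has dimension 3^2 - 1 = 8 and rank 3 - 1 = 2 (a Cartan subalgebra is the diagonal traceless matrices). In the classification of classical Lie algebras, the special linear algebra sl(n+1) has type A_n; here n = 2, so the Dynkin diagram is a chain of 2 nodes with single edges (A_2). Hence the type is A_2.

A2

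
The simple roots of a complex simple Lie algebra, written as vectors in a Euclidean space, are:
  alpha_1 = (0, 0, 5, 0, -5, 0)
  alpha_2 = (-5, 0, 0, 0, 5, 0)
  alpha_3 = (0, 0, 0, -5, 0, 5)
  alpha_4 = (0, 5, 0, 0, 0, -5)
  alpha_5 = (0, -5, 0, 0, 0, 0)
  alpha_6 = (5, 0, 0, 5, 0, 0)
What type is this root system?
Compute the Cartan integers a_ij = 2(alpha_i, alpha_j)/(alpha_j, alpha_j); the resulting 6x6 Cartan matrix is
[[2, -1, 0, 0, 0, 0], [-1, 2, 0, 0, 0, -1], [0, 0, 2, -1, 0, -1], [0, 0, -1, 2, -2, 0], [0, 0, 0, -1, 2, 0], [0, -1, -1, 0, 0, 2]].
The roots have two lengths (squared-length ratio 2:1); the short ones are alpha_{5}. The associated Dynkin diagram is a chain of 6 nodes with a double edge at one end; the terminal node there is the unique short simple root (B_6), so the type is B_6 (the algebra so(13)).

type B_6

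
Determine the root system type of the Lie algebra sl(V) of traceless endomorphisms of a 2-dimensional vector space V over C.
This is sl(2), which has dimension 2^2 - 1 = 3 and rank 2 - 1 = 1 (a Cartan subalgebra is the diagonal traceless matrices). In the classification of classical Lie algebras, the special linear algebra sl(n+1) has type A_n; here n = 1, so the Dynkin diagram is a chain of 1 nodes with single edges (A_1). Hence the type is A_1.

A_1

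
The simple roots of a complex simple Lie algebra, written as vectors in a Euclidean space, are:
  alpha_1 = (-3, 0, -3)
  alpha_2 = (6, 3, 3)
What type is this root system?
type G_2

Compute the Cartan integers a_ij = 2(alpha_i, alpha_j)/(alpha_j, alpha_j); the resulting 2x2 Cartan matrix is
[[2, -1], [-3, 2]].
The roots have two lengths (squared-length ratio 3:1); the short ones are alpha_{1}. The associated Dynkin diagram is two nodes joined by a triple edge (G_2), so the type is G_2.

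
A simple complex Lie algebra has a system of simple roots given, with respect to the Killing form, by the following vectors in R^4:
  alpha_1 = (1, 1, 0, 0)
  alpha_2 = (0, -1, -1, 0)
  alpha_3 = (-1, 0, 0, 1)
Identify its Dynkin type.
Compute the Cartan integers a_ij = 2(alpha_i, alpha_j)/(alpha_j, alpha_j); the resulting 3x3 Cartan matrix is
[[2, -1, -1], [-1, 2, 0], [-1, 0, 2]].
All simple roots have the same length, so the diagram is simply laced. The associated Dynkin diagram is a chain of 3 nodes with single edges (A_3), so the type is A_3 (the algebra sl(4)).

A3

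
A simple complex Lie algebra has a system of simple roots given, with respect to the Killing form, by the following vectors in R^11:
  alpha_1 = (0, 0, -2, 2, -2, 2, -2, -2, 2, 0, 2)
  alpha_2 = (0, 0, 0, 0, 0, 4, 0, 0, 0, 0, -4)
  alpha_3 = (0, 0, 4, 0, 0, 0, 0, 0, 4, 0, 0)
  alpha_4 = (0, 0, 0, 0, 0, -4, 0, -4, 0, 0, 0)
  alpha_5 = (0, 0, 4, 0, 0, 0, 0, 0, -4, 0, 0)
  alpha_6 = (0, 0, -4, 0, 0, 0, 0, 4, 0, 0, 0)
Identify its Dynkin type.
Compute the Cartan integers a_ij = 2(alpha_i, alpha_j)/(alpha_j, alpha_j); the resulting 6x6 Cartan matrix is
[[2, 0, 0, 0, -1, 0], [0, 2, 0, -1, 0, 0], [0, 0, 2, 0, 0, -1], [0, -1, 0, 2, 0, -1], [-1, 0, 0, 0, 2, -1], [0, 0, -1, -1, -1, 2]].
All simple roots have the same length, so the diagram is simply laced. The associated Dynkin diagram is a chain of 5 nodes with one extra node attached to the third node from one end (E_6), so the type is E_6.

type E_6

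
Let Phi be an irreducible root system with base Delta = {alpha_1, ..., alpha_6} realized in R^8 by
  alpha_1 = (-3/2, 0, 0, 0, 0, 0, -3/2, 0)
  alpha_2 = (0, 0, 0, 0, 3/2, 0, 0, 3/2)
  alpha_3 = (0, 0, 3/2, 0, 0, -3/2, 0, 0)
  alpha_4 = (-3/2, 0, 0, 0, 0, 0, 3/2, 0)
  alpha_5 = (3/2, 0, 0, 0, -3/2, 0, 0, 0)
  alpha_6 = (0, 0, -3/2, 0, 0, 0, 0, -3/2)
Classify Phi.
Compute the Cartan integers a_ij = 2(alpha_i, alpha_j)/(alpha_j, alpha_j); the resulting 6x6 Cartan matrix is
[[2, 0, 0, 0, -1, 0], [0, 2, 0, 0, -1, -1], [0, 0, 2, 0, 0, -1], [0, 0, 0, 2, -1, 0], [-1, -1, 0, -1, 2, 0], [0, -1, -1, 0, 0, 2]].
All simple roots have the same length, so the diagram is simply laced. The associated Dynkin diagram is a chain of 4 nodes with a fork of two nodes at one end (D_6), so the type is D_6 (the algebra so(12)).

type D_6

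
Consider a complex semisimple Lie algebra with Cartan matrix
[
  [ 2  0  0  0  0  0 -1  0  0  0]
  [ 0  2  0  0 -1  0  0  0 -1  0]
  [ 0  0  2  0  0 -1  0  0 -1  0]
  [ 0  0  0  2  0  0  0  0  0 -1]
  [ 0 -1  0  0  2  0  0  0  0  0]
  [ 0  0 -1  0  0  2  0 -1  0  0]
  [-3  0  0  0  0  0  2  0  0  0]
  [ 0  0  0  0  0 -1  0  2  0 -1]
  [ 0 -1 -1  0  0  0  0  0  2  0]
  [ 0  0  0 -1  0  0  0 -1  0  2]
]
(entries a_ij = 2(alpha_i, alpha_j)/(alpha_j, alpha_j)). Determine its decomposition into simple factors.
The diagram associated to this matrix has two connected components: the simple roots {alpha_2, alpha_3, alpha_4, alpha_5, alpha_6, alpha_8, alpha_9, alpha_10} form a chain of 8 nodes with single edges (A_8), and {alpha_1, alpha_7} form two nodes joined by a triple edge (G_2). A semisimple Lie algebra decomposes uniquely as the direct sum of simple ideals, one per connected component of its Dynkin diagram, so g ≅ A_8 ⊕ G_2 (dimension 80 + 14 = 94).

type A_8 + type G_2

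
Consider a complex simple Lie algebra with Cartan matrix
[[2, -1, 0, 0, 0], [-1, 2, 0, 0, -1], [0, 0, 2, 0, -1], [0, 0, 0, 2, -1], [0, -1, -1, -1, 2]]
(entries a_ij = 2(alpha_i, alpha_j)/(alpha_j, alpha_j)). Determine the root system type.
The matrix has rank 5 with 2's on the diagonal. Reading the off-diagonal entries as Dynkin edges (a single edge where a_ij = a_ji = -1; a double or triple edge where a_ij * a_ji = 2 or 3), the diagram is a chain of 3 nodes with a fork of two nodes at one end (D_5). One simple-root ordering that puts it in standard form is (alpha_1, alpha_2, alpha_5, alpha_4, alpha_3). So the algebra is type D_5, i.e. so(10).

type D_5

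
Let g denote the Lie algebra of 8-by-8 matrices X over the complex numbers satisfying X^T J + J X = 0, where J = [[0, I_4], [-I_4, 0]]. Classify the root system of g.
C_4

This is sp(8), which has dimension 8(8+1)/2 = 36 and rank 8/2 = 4. In the classification of classical Lie algebras, the symplectic algebra sp(2n) has type C_n; here n = 4, so the Dynkin diagram is a chain of 4 nodes with a double edge at one end; the terminal node there is the unique long simple root (C_4). Hence the type is C_4.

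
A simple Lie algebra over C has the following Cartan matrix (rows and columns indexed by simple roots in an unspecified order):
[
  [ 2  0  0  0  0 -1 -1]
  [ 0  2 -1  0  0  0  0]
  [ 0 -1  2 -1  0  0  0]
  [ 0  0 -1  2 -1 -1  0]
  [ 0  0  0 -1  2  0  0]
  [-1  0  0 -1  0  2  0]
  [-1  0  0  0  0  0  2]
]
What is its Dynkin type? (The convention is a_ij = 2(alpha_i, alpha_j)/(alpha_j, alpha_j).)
E_7

The matrix has rank 7 with 2's on the diagonal. Reading the off-diagonal entries as Dynkin edges (a single edge where a_ij = a_ji = -1; a double or triple edge where a_ij * a_ji = 2 or 3), the diagram is a chain of 6 nodes with one extra node attached to the third node from one end (E_7). One simple-root ordering that puts it in standard form is (alpha_2, alpha_5, alpha_3, alpha_4, alpha_6, alpha_1, alpha_7). So the algebra is type E_7.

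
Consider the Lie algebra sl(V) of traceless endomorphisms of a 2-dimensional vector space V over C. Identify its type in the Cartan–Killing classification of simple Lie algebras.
type A_1

This is sl(2), which has dimension 2^2 - 1 = 3 and rank 2 - 1 = 1 (a Cartan subalgebra is the diagonal traceless matrices). In the classification of classical Lie algebras, the special linear algebra sl(n+1) has type A_n; here n = 1, so the Dynkin diagram is a chain of 1 nodes with single edges (A_1). Hence the type is A_1.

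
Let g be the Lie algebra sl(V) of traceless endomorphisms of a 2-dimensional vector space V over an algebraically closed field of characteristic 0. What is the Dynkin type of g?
type A_1

This is sl(2), which has dimension 2^2 - 1 = 3 and rank 2 - 1 = 1 (a Cartan subalgebra is the diagonal traceless matrices). In the classification of classical Lie algebras, the special linear algebra sl(n+1) has type A_n; here n = 1, so the Dynkin diagram is a chain of 1 nodes with single edges (A_1). Hence the type is A_1.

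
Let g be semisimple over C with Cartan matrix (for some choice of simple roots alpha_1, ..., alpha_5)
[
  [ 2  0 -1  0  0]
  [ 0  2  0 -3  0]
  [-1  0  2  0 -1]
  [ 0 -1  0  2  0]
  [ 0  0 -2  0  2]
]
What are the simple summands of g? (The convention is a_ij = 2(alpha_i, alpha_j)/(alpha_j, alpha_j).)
The diagram associated to this matrix has two connected components: the simple roots {alpha_1, alpha_3, alpha_5} form a chain of 3 nodes with a double edge at one end; the terminal node there is the unique long simple root (C_3), and {alpha_2, alpha_4} form two nodes joined by a triple edge (G_2). A semisimple Lie algebra decomposes uniquely as the direct sum of simple ideals, one per connected component of its Dynkin diagram, so g ≅ C_3 ⊕ G_2 (dimension 21 + 14 = 35).

C_3 (sp(6)) ⊕ G_2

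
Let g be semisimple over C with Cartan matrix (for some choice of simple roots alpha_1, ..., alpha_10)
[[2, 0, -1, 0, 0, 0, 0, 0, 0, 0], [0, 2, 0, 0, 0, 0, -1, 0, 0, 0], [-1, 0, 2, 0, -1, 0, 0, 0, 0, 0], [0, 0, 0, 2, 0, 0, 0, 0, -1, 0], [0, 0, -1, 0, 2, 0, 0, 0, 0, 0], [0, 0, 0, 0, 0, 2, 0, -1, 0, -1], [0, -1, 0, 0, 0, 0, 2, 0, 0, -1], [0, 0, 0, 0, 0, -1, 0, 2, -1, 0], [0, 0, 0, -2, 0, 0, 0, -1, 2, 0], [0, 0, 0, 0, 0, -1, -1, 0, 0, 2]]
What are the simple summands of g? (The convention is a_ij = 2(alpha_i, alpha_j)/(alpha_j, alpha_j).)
A_3 + B_7

The diagram associated to this matrix has two connected components: the simple roots {alpha_1, alpha_3, alpha_5} form a chain of 3 nodes with single edges (A_3), and {alpha_2, alpha_4, alpha_6, alpha_7, alpha_8, alpha_9, alpha_10} form a chain of 7 nodes with a double edge at one end; the terminal node there is the unique short simple root (B_7). A semisimple Lie algebra decomposes uniquely as the direct sum of simple ideals, one per connected component of its Dynkin diagram, so g ≅ A_3 ⊕ B_7 (dimension 15 + 105 = 120).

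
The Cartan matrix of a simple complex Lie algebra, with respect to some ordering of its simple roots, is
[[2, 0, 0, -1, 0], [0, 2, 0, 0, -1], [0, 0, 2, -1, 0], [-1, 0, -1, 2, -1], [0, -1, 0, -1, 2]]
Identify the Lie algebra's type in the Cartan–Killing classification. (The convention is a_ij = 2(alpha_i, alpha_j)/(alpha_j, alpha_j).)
The matrix has rank 5 with 2's on the diagonal. Reading the off-diagonal entries as Dynkin edges (a single edge where a_ij = a_ji = -1; a double or triple edge where a_ij * a_ji = 2 or 3), the diagram is a chain of 3 nodes with a fork of two nodes at one end (D_5). One simple-root ordering that puts it in standard form is (alpha_2, alpha_5, alpha_4, alpha_3, alpha_1). So the algebra is type D_5, i.e. so(10).

D_5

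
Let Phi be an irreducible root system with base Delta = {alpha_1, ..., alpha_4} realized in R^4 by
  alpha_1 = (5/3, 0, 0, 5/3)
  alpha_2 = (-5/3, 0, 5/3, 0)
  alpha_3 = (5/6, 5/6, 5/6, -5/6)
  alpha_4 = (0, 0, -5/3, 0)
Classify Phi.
type F_4

Compute the Cartan integers a_ij = 2(alpha_i, alpha_j)/(alpha_j, alpha_j); the resulting 4x4 Cartan matrix is
[[2, -1, 0, 0], [-1, 2, 0, -2], [0, 0, 2, -1], [0, -1, -1, 2]].
The roots have two lengths (squared-length ratio 2:1); the short ones are alpha_{3,4}. The associated Dynkin diagram is a chain of 4 nodes with a double edge between the middle two (F_4), so the type is F_4.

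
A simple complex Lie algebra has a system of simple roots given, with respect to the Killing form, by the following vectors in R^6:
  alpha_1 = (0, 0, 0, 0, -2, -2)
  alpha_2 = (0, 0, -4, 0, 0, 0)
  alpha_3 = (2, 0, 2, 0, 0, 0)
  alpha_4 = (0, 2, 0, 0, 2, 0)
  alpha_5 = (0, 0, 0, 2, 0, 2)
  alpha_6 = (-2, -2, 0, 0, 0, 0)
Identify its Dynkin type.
type C_6

Compute the Cartan integers a_ij = 2(alpha_i, alpha_j)/(alpha_j, alpha_j); the resulting 6x6 Cartan matrix is
[[2, 0, 0, -1, -1, 0], [0, 2, -2, 0, 0, 0], [0, -1, 2, 0, 0, -1], [-1, 0, 0, 2, 0, -1], [-1, 0, 0, 0, 2, 0], [0, 0, -1, -1, 0, 2]].
The roots have two lengths (squared-length ratio 2:1); the short ones are alpha_{1,3,4,5,6}. The associated Dynkin diagram is a chain of 6 nodes with a double edge at one end; the terminal node there is the unique long simple root (C_6), so the type is C_6 (the algebra sp(12)).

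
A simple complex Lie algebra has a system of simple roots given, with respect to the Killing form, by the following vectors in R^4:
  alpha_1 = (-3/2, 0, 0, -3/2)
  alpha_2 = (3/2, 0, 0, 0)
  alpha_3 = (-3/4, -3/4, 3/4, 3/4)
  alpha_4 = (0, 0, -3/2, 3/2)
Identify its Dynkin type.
F_4

Compute the Cartan integers a_ij = 2(alpha_i, alpha_j)/(alpha_j, alpha_j); the resulting 4x4 Cartan matrix is
[[2, -2, 0, -1], [-1, 2, -1, 0], [0, -1, 2, 0], [-1, 0, 0, 2]].
The roots have two lengths (squared-length ratio 2:1); the short ones are alpha_{2,3}. The associated Dynkin diagram is a chain of 4 nodes with a double edge between the middle two (F_4), so the type is F_4.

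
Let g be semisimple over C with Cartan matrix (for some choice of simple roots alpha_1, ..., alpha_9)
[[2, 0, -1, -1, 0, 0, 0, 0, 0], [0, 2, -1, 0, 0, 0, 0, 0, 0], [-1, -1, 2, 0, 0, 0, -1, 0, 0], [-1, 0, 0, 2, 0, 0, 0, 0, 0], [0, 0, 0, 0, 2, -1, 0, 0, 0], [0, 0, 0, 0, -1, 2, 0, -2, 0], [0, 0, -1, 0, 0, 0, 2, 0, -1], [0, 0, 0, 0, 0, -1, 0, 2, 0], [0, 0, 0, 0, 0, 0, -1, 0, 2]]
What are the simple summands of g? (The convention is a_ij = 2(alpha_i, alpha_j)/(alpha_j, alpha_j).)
B3 + E6

The diagram associated to this matrix has two connected components: the simple roots {alpha_5, alpha_6, alpha_8} form a chain of 3 nodes with a double edge at one end; the terminal node there is the unique short simple root (B_3), and {alpha_1, alpha_2, alpha_3, alpha_4, alpha_7, alpha_9} form a chain of 5 nodes with one extra node attached to the third node from one end (E_6). A semisimple Lie algebra decomposes uniquely as the direct sum of simple ideals, one per connected component of its Dynkin diagram, so g ≅ B_3 ⊕ E_6 (dimension 21 + 78 = 99).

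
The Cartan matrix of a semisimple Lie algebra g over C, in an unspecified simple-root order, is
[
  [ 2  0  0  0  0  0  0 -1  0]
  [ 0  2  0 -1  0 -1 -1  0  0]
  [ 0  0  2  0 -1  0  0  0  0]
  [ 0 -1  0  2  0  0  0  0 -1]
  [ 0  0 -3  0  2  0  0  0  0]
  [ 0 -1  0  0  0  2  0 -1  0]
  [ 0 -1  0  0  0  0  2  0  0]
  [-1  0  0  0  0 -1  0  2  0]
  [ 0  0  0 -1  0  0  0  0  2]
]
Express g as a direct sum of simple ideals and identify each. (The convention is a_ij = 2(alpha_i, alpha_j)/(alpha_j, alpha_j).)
type E_7 ⊕ type G_2

The diagram associated to this matrix has two connected components: the simple roots {alpha_1, alpha_2, alpha_4, alpha_6, alpha_7, alpha_8, alpha_9} form a chain of 6 nodes with one extra node attached to the third node from one end (E_7), and {alpha_3, alpha_5} form two nodes joined by a triple edge (G_2). A semisimple Lie algebra decomposes uniquely as the direct sum of simple ideals, one per connected component of its Dynkin diagram, so g ≅ E_7 ⊕ G_2 (dimension 133 + 14 = 147).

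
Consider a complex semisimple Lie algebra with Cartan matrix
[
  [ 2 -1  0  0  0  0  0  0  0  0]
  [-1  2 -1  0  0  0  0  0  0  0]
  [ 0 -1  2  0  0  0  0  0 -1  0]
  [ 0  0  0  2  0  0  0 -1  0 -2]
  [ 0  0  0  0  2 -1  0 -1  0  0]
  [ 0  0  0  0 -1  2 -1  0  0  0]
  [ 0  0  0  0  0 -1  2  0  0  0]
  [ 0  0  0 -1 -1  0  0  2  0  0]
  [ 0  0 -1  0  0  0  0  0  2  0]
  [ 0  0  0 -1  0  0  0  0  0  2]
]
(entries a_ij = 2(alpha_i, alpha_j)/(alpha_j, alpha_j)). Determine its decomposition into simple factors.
The diagram associated to this matrix has two connected components: the simple roots {alpha_1, alpha_2, alpha_3, alpha_9} form a chain of 4 nodes with single edges (A_4), and {alpha_4, alpha_5, alpha_6, alpha_7, alpha_8, alpha_10} form a chain of 6 nodes with a double edge at one end; the terminal node there is the unique short simple root (B_6). A semisimple Lie algebra decomposes uniquely as the direct sum of simple ideals, one per connected component of its Dynkin diagram, so g ≅ A_4 ⊕ B_6 (dimension 24 + 78 = 102).

A4 + B6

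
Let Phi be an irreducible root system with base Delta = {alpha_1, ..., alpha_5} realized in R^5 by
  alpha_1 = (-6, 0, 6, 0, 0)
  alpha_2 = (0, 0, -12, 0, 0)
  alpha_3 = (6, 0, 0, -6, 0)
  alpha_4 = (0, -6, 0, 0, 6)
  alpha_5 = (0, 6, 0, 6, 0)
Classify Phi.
Compute the Cartan integers a_ij = 2(alpha_i, alpha_j)/(alpha_j, alpha_j); the resulting 5x5 Cartan matrix is
[[2, -1, -1, 0, 0], [-2, 2, 0, 0, 0], [-1, 0, 2, 0, -1], [0, 0, 0, 2, -1], [0, 0, -1, -1, 2]].
The roots have two lengths (squared-length ratio 2:1); the short ones are alpha_{1,3,4,5}. The associated Dynkin diagram is a chain of 5 nodes with a double edge at one end; the terminal node there is the unique long simple root (C_5), so the type is C_5 (the algebra sp(10)).

C_5 (sp(10))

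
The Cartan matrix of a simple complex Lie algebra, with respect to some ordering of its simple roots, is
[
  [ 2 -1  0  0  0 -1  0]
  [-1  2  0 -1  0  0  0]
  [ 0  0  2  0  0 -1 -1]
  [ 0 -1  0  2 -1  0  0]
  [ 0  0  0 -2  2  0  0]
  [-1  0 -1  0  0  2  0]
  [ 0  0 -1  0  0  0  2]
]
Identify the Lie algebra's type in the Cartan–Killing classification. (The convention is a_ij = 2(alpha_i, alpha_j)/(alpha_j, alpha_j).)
The matrix has rank 7 with 2's on the diagonal. Reading the off-diagonal entries as Dynkin edges (a single edge where a_ij = a_ji = -1; a double or triple edge where a_ij * a_ji = 2 or 3), the diagram is a chain of 7 nodes with a double edge at one end; the terminal node there is the unique long simple root (C_7). One simple-root ordering that puts it in standard form is (alpha_7, alpha_3, alpha_6, alpha_1, alpha_2, alpha_4, alpha_5). So the algebra is type C_7, i.e. sp(14).

type C_7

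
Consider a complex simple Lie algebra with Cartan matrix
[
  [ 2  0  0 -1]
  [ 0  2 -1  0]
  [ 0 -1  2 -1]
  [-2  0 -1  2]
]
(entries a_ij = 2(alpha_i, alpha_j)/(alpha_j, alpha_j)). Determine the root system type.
The matrix has rank 4 with 2's on the diagonal. Reading the off-diagonal entries as Dynkin edges (a single edge where a_ij = a_ji = -1; a double or triple edge where a_ij * a_ji = 2 or 3), the diagram is a chain of 4 nodes with a double edge at one end; the terminal node there is the unique short simple root (B_4). One simple-root ordering that puts it in standard form is (alpha_2, alpha_3, alpha_4, alpha_1). So the algebra is type B_4, i.e. so(9).

type B_4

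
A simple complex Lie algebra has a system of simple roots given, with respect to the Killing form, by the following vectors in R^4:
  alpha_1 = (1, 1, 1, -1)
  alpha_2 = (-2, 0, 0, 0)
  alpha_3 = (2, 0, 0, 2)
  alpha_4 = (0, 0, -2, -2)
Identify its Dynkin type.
F_4

Compute the Cartan integers a_ij = 2(alpha_i, alpha_j)/(alpha_j, alpha_j); the resulting 4x4 Cartan matrix is
[[2, -1, 0, 0], [-1, 2, -1, 0], [0, -2, 2, -1], [0, 0, -1, 2]].
The roots have two lengths (squared-length ratio 2:1); the short ones are alpha_{1,2}. The associated Dynkin diagram is a chain of 4 nodes with a double edge between the middle two (F_4), so the type is F_4.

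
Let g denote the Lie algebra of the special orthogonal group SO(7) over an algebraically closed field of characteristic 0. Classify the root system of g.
B_3

This is so(7) with 7 odd, which has dimension 7(7-1)/2 = 21 and rank (7-1)/2 = 3. In the classification of classical Lie algebras, the orthogonal algebra so(2n+1) in an odd number of variables has type B_n; here n = 3, so the Dynkin diagram is a chain of 3 nodes with a double edge at one end; the terminal node there is the unique short simple root (B_3). Hence the type is B_3.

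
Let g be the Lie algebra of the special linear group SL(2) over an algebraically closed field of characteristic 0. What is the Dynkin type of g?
This is sl(2), which has dimension 2^2 - 1 = 3 and rank 2 - 1 = 1 (a Cartan subalgebra is the diagonal traceless matrices). In the classification of classical Lie algebras, the special linear algebra sl(n+1) has type A_n; here n = 1, so the Dynkin diagram is a chain of 1 nodes with single edges (A_1). Hence the type is A_1.

A1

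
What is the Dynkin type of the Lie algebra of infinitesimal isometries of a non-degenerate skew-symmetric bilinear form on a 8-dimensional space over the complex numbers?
type C_4

This is sp(8), which has dimension 8(8+1)/2 = 36 and rank 8/2 = 4. In the classification of classical Lie algebras, the symplectic algebra sp(2n) has type C_n; here n = 4, so the Dynkin diagram is a chain of 4 nodes with a double edge at one end; the terminal node there is the unique long simple root (C_4). Hence the type is C_4.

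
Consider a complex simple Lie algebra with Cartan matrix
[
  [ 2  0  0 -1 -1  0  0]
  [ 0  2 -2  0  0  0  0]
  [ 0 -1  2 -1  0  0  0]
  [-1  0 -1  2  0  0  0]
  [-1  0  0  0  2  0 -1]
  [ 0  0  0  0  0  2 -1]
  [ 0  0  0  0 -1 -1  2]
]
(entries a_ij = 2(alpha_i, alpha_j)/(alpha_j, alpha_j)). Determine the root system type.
The matrix has rank 7 with 2's on the diagonal. Reading the off-diagonal entries as Dynkin edges (a single edge where a_ij = a_ji = -1; a double or triple edge where a_ij * a_ji = 2 or 3), the diagram is a chain of 7 nodes with a double edge at one end; the terminal node there is the unique long simple root (C_7). One simple-root ordering that puts it in standard form is (alpha_6, alpha_7, alpha_5, alpha_1, alpha_4, alpha_3, alpha_2). So the algebra is type C_7, i.e. sp(14).

C_7 (sp(14))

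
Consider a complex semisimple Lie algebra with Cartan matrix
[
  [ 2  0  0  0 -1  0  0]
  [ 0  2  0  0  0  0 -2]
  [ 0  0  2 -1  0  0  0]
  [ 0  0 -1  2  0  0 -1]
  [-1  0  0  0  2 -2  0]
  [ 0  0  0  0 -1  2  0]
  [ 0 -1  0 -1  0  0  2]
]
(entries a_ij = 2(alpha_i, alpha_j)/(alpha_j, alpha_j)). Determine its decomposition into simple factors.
type B_3 ⊕ type C_4

The diagram associated to this matrix has two connected components: the simple roots {alpha_1, alpha_5, alpha_6} form a chain of 3 nodes with a double edge at one end; the terminal node there is the unique short simple root (B_3), and {alpha_2, alpha_3, alpha_4, alpha_7} form a chain of 4 nodes with a double edge at one end; the terminal node there is the unique long simple root (C_4). A semisimple Lie algebra decomposes uniquely as the direct sum of simple ideals, one per connected component of its Dynkin diagram, so g ≅ B_3 ⊕ C_4 (dimension 21 + 36 = 57).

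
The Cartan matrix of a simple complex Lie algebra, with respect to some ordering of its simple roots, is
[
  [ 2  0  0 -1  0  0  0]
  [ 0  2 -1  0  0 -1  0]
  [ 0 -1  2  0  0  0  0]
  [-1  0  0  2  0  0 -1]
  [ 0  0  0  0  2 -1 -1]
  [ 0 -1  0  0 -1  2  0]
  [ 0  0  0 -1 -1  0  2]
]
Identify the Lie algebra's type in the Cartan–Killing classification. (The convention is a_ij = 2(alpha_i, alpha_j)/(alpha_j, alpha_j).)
type A_7

The matrix has rank 7 with 2's on the diagonal. Reading the off-diagonal entries as Dynkin edges (a single edge where a_ij = a_ji = -1; a double or triple edge where a_ij * a_ji = 2 or 3), the diagram is a chain of 7 nodes with single edges (A_7). One simple-root ordering that puts it in standard form is (alpha_3, alpha_2, alpha_6, alpha_5, alpha_7, alpha_4, alpha_1). So the algebra is type A_7, i.e. sl(8).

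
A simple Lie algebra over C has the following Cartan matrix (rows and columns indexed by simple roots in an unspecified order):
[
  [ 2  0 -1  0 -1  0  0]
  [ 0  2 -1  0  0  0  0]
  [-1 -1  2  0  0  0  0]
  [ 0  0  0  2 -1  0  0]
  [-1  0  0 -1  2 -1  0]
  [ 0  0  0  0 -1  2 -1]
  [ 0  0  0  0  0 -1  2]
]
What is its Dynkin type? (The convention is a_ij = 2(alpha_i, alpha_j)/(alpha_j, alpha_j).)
The matrix has rank 7 with 2's on the diagonal. Reading the off-diagonal entries as Dynkin edges (a single edge where a_ij = a_ji = -1; a double or triple edge where a_ij * a_ji = 2 or 3), the diagram is a chain of 6 nodes with one extra node attached to the third node from one end (E_7). One simple-root ordering that puts it in standard form is (alpha_7, alpha_4, alpha_6, alpha_5, alpha_1, alpha_3, alpha_2). So the algebra is type E_7.

E7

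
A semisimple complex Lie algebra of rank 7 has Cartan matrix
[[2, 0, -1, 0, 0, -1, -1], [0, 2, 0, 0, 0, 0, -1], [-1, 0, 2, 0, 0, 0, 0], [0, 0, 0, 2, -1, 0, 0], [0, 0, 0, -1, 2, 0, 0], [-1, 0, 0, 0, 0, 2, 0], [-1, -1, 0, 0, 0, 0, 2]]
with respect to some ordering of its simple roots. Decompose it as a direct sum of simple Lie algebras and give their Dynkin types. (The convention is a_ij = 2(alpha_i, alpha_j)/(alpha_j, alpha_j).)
type A_2 + type D_5

The diagram associated to this matrix has two connected components: the simple roots {alpha_4, alpha_5} form a chain of 2 nodes with single edges (A_2), and {alpha_1, alpha_2, alpha_3, alpha_6, alpha_7} form a chain of 3 nodes with a fork of two nodes at one end (D_5). A semisimple Lie algebra decomposes uniquely as the direct sum of simple ideals, one per connected component of its Dynkin diagram, so g ≅ A_2 ⊕ D_5 (dimension 8 + 45 = 53).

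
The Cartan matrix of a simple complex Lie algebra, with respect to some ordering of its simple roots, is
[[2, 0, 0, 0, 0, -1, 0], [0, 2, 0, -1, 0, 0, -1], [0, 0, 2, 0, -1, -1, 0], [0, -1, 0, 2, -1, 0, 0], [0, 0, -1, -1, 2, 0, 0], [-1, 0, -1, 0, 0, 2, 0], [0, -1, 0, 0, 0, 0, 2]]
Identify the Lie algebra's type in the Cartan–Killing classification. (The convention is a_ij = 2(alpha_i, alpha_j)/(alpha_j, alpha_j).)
The matrix has rank 7 with 2's on the diagonal. Reading the off-diagonal entries as Dynkin edges (a single edge where a_ij = a_ji = -1; a double or triple edge where a_ij * a_ji = 2 or 3), the diagram is a chain of 7 nodes with single edges (A_7). One simple-root ordering that puts it in standard form is (alpha_7, alpha_2, alpha_4, alpha_5, alpha_3, alpha_6, alpha_1). So the algebra is type A_7, i.e. sl(8).

A7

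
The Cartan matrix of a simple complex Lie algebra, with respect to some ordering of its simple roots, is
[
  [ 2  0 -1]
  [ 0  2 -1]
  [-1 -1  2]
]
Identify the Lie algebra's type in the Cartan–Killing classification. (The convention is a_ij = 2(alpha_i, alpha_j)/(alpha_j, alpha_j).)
The matrix has rank 3 with 2's on the diagonal. Reading the off-diagonal entries as Dynkin edges (a single edge where a_ij = a_ji = -1; a double or triple edge where a_ij * a_ji = 2 or 3), the diagram is a chain of 3 nodes with single edges (A_3). One simple-root ordering that puts it in standard form is (alpha_2, alpha_3, alpha_1). So the algebra is type A_3, i.e. sl(4).

A_3 (sl(4))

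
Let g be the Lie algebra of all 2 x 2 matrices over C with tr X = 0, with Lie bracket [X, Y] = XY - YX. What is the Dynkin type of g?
A_1 (sl(2))

This is sl(2), which has dimension 2^2 - 1 = 3 and rank 2 - 1 = 1 (a Cartan subalgebra is the diagonal traceless matrices). In the classification of classical Lie algebras, the special linear algebra sl(n+1) has type A_n; here n = 1, so the Dynkin diagram is a chain of 1 nodes with single edges (A_1). Hence the type is A_1.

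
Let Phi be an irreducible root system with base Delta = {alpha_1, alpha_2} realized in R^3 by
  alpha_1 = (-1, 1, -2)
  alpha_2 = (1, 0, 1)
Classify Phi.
type G_2

Compute the Cartan integers a_ij = 2(alpha_i, alpha_j)/(alpha_j, alpha_j); the resulting 2x2 Cartan matrix is
[[2, -3], [-1, 2]].
The roots have two lengths (squared-length ratio 3:1); the short ones are alpha_{2}. The associated Dynkin diagram is two nodes joined by a triple edge (G_2), so the type is G_2.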